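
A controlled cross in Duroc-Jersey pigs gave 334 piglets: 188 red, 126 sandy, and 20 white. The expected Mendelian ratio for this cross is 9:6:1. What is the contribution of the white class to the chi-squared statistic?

0.037

The 9:6:1 ratio has 16 parts, so with N = 334 the expected counts are:
  red: 334 × 9/16 = 187.875
  sandy: 334 × 6/16 = 125.25
  white: 334 × 1/16 = 20.875
Contribution of white: (20 − 20.875)² / 20.875 = 0.0367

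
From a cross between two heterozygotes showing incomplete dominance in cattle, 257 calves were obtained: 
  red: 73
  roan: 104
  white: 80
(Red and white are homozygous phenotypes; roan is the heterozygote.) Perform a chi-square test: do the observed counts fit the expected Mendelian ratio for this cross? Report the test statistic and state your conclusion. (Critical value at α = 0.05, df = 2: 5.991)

With incomplete dominance, a heterozygote × heterozygote cross gives a 1:2:1 phenotypic ratio.
Total ratio parts = 4. Expected numbers out of 257:
  red: 257 × 1/4 = 64.25
  roan: 257 × 2/4 = 128.5
  white: 257 × 1/4 = 64.25
χ² = Σ (O − E)² / E
  red: (73 − 64.25)² / 64.25 = 1.1916
  roan: (104 − 128.5)² / 128.5 = 4.6712
  white: (80 − 64.25)² / 64.25 = 3.8609
χ² = 1.1916 + 4.6712 + 3.8609 = 9.7237 ≈ 9.724
Degrees of freedom = 3 − 1 = 2; critical value at α = 0.05 is 5.991.
Since 9.724 > 5.991, we reject the null hypothesis — the data do not fit the 1:2:1 ratio.

9.724; not consistent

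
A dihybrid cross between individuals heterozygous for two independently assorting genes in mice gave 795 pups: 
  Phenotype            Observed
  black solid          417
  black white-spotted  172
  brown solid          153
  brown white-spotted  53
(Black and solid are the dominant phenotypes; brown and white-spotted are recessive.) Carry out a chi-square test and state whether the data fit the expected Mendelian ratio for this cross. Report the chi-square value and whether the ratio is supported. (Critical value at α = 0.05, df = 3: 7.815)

A dihybrid F₂ with independent assortment and complete dominance at both loci gives a 9:3:3:1 phenotypic ratio.
Expected counts for N = 795 under a 9:3:3:1 ratio (total parts = 16):
  black solid: 795 × 9/16 = 447.1875
  black white-spotted: 795 × 3/16 = 149.0625
  brown solid: 795 × 3/16 = 149.0625
  brown white-spotted: 795 × 1/16 = 49.6875
χ² = Σ (O − E)² / E
  black solid: (417 − 447.1875)² / 447.1875 = 2.0378
  black white-spotted: (172 − 149.0625)² / 149.0625 = 3.5296
  brown solid: (153 − 149.0625)² / 149.0625 = 0.1040
  brown white-spotted: (53 − 49.6875)² / 49.6875 = 0.2208
χ² = 2.0378 + 3.5296 + 0.1040 + 0.2208 = 5.8922 ≈ 5.892
Degrees of freedom = 4 − 1 = 3; critical value at α = 0.05 is 7.815.
Since 5.892 < 7.815, we fail to reject the null hypothesis — the data are consistent with the 9:3:3:1 ratio.

5.892; consistent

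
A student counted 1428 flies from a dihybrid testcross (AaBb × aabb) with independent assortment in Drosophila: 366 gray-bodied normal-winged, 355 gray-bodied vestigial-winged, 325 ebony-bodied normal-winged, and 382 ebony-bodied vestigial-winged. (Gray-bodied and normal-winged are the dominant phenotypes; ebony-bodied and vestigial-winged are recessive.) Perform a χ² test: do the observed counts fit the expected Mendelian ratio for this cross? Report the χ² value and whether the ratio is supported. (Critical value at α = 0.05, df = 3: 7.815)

4.857; consistent

A dihybrid testcross with independent assortment gives a 1:1:1:1 ratio.
The 1:1:1:1 ratio has 4 parts, so with N = 1428 the expected counts are:
  gray-bodied normal-winged: 1428 × 1/4 = 357
  gray-bodied vestigial-winged: 1428 × 1/4 = 357
  ebony-bodied normal-winged: 1428 × 1/4 = 357
  ebony-bodied vestigial-winged: 1428 × 1/4 = 357
χ² = Σ (O − E)² / E
  gray-bodied normal-winged: (366 − 357)² / 357 = 0.2269
  gray-bodied vestigial-winged: (355 − 357)² / 357 = 0.0112
  ebony-bodied normal-winged: (325 − 357)² / 357 = 2.8683
  ebony-bodied vestigial-winged: (382 − 357)² / 357 = 1.7507
χ² = 0.2269 + 0.0112 + 2.8683 + 1.7507 = 4.8571 ≈ 4.857
Degrees of freedom = 4 − 1 = 3; critical value at α = 0.05 is 7.815.
Since 4.857 < 7.815, we fail to reject the null hypothesis — the data are consistent with the 1:1:1:1 ratio.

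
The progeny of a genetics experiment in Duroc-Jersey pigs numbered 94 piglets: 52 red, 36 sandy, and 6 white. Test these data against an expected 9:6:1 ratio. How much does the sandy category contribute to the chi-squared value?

Under the 9:6:1 hypothesis (Σ ratio = 16, N = 94):
  red: 94 × 9/16 = 52.875
  sandy: 94 × 6/16 = 35.25
  white: 94 × 1/16 = 5.875
Contribution of sandy: (36 − 35.25)² / 35.25 = 0.0160

0.016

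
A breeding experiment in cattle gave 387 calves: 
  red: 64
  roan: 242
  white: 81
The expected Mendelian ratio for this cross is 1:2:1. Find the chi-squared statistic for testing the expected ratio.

Total ratio parts = 4. Expected numbers out of 387:
  red: 387 × 1/4 = 96.75
  roan: 387 × 2/4 = 193.5
  white: 387 × 1/4 = 96.75
χ² = Σ (O − E)² / E
  red: (64 − 96.75)² / 96.75 = 11.0859
  roan: (242 − 193.5)² / 193.5 = 12.1563
  white: (81 − 96.75)² / 96.75 = 2.5640
χ² = 11.0859 + 12.1563 + 2.5640 = 25.8062 ≈ 25.806

25.806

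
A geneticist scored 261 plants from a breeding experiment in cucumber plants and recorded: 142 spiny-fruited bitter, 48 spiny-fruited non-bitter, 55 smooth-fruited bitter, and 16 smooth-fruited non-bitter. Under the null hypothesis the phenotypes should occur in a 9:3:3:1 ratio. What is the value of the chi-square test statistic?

0.933

Expected counts for N = 261 under a 9:3:3:1 ratio (total parts = 16):
  spiny-fruited bitter: 261 × 9/16 = 146.8125
  spiny-fruited non-bitter: 261 × 3/16 = 48.9375
  smooth-fruited bitter: 261 × 3/16 = 48.9375
  smooth-fruited non-bitter: 261 × 1/16 = 16.3125
χ² = Σ (O − E)² / E
  spiny-fruited bitter: (142 − 146.8125)² / 146.8125 = 0.1578
  spiny-fruited non-bitter: (48 − 48.9375)² / 48.9375 = 0.0180
  smooth-fruited bitter: (55 − 48.9375)² / 48.9375 = 0.7510
  smooth-fruited non-bitter: (16 − 16.3125)² / 16.3125 = 0.0060
χ² = 0.1578 + 0.0180 + 0.7510 + 0.0060 = 0.9328 ≈ 0.933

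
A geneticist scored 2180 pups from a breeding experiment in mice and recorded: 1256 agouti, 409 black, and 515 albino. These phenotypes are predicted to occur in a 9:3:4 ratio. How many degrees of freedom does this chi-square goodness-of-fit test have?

2

A goodness-of-fit test with 3 phenotype classes has df = 3 − 1 = 2.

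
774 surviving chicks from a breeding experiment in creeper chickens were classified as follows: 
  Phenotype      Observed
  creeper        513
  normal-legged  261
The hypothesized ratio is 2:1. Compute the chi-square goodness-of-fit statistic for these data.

0.052

Under the 2:1 hypothesis (Σ ratio = 3, N = 774):
  creeper: 774 × 2/3 = 516
  normal-legged: 774 × 1/3 = 258
χ² = Σ (O − E)² / E
  creeper: (513 − 516)² / 516 = 0.0174
  normal-legged: (261 − 258)² / 258 = 0.0349
χ² = 0.0174 + 0.0349 = 0.0523 ≈ 0.052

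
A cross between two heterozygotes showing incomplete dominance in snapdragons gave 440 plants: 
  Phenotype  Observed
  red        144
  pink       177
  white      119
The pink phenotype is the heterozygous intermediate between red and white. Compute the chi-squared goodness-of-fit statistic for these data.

With incomplete dominance, a heterozygote × heterozygote cross gives a 1:2:1 phenotypic ratio.
Under the 1:2:1 hypothesis (Σ ratio = 4, N = 440):
  red: 440 × 1/4 = 110
  pink: 440 × 2/4 = 220
  white: 440 × 1/4 = 110
χ² = Σ (O − E)² / E
  red: (144 − 110)² / 110 = 10.5091
  pink: (177 − 220)² / 220 = 8.4045
  white: (119 − 110)² / 110 = 0.7364
χ² = 10.5091 + 8.4045 + 0.7364 = 19.650

19.650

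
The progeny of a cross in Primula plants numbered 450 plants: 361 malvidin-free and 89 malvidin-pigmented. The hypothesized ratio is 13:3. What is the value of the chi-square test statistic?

Expected counts for N = 450 under a 13:3 ratio (total parts = 16):
  malvidin-free: 450 × 13/16 = 365.625
  malvidin-pigmented: 450 × 3/16 = 84.375
χ² = Σ (O − E)² / E
  malvidin-free: (361 − 365.625)² / 365.625 = 0.0585
  malvidin-pigmented: (89 − 84.375)² / 84.375 = 0.2535
χ² = 0.0585 + 0.2535 = 0.312

0.312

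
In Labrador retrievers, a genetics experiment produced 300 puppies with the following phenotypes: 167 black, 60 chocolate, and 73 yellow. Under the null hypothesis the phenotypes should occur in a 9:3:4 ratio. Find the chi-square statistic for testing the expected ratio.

Under the 9:3:4 hypothesis (Σ ratio = 16, N = 300):
  black: 300 × 9/16 = 168.75
  chocolate: 300 × 3/16 = 56.25
  yellow: 300 × 4/16 = 75
χ² = Σ (O − E)² / E
  black: (167 − 168.75)² / 168.75 = 0.0181
  chocolate: (60 − 56.25)² / 56.25 = 0.2500
  yellow: (73 − 75)² / 75 = 0.0533
χ² = 0.0181 + 0.2500 + 0.0533 = 0.3214 ≈ 0.321

0.321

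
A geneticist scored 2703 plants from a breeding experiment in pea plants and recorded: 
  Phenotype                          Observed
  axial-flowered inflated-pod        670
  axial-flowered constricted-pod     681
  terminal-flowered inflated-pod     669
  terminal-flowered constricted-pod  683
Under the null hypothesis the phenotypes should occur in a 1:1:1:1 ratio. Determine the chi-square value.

The 1:1:1:1 ratio has 4 parts, so with N = 2703 the expected counts are:
  axial-flowered inflated-pod: 2703 × 1/4 = 675.75
  axial-flowered constricted-pod: 2703 × 1/4 = 675.75
  terminal-flowered inflated-pod: 2703 × 1/4 = 675.75
  terminal-flowered constricted-pod: 2703 × 1/4 = 675.75
χ² = Σ (O − E)² / E
  axial-flowered inflated-pod: (670 − 675.75)² / 675.75 = 0.0489
  axial-flowered constricted-pod: (681 − 675.75)² / 675.75 = 0.0408
  terminal-flowered inflated-pod: (669 − 675.75)² / 675.75 = 0.0674
  terminal-flowered constricted-pod: (683 − 675.75)² / 675.75 = 0.0778
χ² = 0.0489 + 0.0408 + 0.0674 + 0.0778 = 0.2349 ≈ 0.235

0.235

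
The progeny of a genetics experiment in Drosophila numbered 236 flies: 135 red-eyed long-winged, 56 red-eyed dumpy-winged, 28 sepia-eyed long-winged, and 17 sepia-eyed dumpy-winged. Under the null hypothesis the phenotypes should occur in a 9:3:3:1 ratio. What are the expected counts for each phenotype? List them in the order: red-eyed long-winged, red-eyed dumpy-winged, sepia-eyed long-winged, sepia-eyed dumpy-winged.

Expected counts for N = 236 under a 9:3:3:1 ratio (total parts = 16):
  red-eyed long-winged: 236 × 9/16 = 132.75
  red-eyed dumpy-winged: 236 × 3/16 = 44.25
  sepia-eyed long-winged: 236 × 3/16 = 44.25
  sepia-eyed dumpy-winged: 236 × 1/16 = 14.75

132.75, 44.25, 44.25, 14.75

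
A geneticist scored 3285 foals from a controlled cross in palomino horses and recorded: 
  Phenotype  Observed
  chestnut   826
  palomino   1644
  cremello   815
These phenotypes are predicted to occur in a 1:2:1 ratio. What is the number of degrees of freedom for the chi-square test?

A goodness-of-fit test with 3 phenotype classes has df = 3 − 1 = 2.

2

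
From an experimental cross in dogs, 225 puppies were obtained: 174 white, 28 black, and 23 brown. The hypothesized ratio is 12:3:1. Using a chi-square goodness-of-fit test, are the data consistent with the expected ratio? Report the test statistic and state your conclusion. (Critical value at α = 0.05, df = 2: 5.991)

Under the 12:3:1 hypothesis (Σ ratio = 16, N = 225):
  white: 225 × 12/16 = 168.75
  black: 225 × 3/16 = 42.1875
  brown: 225 × 1/16 = 14.0625
χ² = Σ (O − E)² / E
  white: (174 − 168.75)² / 168.75 = 0.1633
  black: (28 − 42.1875)² / 42.1875 = 4.7712
  brown: (23 − 14.0625)² / 14.0625 = 5.6803
χ² = 0.1633 + 4.7712 + 5.6803 = 10.6148 ≈ 10.615
Degrees of freedom = 3 − 1 = 2; critical value at α = 0.05 is 5.991.
Since 10.615 > 5.991, we reject the null hypothesis — the data do not fit the 12:3:1 ratio.

10.615; not consistent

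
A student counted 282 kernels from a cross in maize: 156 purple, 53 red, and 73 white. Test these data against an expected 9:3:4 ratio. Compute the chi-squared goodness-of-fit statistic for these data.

0.132

Total ratio parts = 16. Expected numbers out of 282:
  purple: 282 × 9/16 = 158.625
  red: 282 × 3/16 = 52.875
  white: 282 × 4/16 = 70.5
χ² = Σ (O − E)² / E
  purple: (156 − 158.625)² / 158.625 = 0.0434
  red: (53 − 52.875)² / 52.875 = 0.0003
  white: (73 − 70.5)² / 70.5 = 0.0887
χ² = 0.0434 + 0.0003 + 0.0887 = 0.1324 ≈ 0.132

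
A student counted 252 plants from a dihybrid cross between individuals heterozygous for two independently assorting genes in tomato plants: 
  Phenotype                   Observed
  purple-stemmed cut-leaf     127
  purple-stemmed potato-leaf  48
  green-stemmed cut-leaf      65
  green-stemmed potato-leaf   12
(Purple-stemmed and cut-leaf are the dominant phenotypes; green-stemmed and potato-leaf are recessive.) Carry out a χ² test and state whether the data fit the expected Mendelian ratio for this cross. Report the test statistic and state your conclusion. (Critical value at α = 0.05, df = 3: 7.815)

9.108; not consistent

A dihybrid F₂ with independent assortment and complete dominance at both loci gives a 9:3:3:1 phenotypic ratio.
Expected counts for N = 252 under a 9:3:3:1 ratio (total parts = 16):
  purple-stemmed cut-leaf: 252 × 9/16 = 141.75
  purple-stemmed potato-leaf: 252 × 3/16 = 47.25
  green-stemmed cut-leaf: 252 × 3/16 = 47.25
  green-stemmed potato-leaf: 252 × 1/16 = 15.75
χ² = Σ (O − E)² / E
  purple-stemmed cut-leaf: (127 − 141.75)² / 141.75 = 1.5348
  purple-stemmed potato-leaf: (48 − 47.25)² / 47.25 = 0.0119
  green-stemmed cut-leaf: (65 − 47.25)² / 47.25 = 6.6680
  green-stemmed potato-leaf: (12 − 15.75)² / 15.75 = 0.8929
χ² = 1.5348 + 0.0119 + 6.6680 + 0.8929 = 9.1076 ≈ 9.108
Degrees of freedom = 4 − 1 = 3; critical value at α = 0.05 is 7.815.
Since 9.108 > 7.815, we reject the null hypothesis — the data do not fit the 9:3:3:1 ratio.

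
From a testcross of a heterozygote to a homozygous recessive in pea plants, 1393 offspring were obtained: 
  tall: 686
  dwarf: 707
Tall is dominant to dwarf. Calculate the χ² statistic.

A testcross of a heterozygote (Aa × aa) gives a 1:1 phenotypic ratio.
Expected counts for N = 1393 under a 1:1 ratio (total parts = 2):
  tall: 1393 × 1/2 = 696.5
  dwarf: 1393 × 1/2 = 696.5
χ² = Σ (O − E)² / E
  tall: (686 − 696.5)² / 696.5 = 0.1583
  dwarf: (707 − 696.5)² / 696.5 = 0.1583
χ² = 0.1583 + 0.1583 = 0.3166 ≈ 0.317

0.317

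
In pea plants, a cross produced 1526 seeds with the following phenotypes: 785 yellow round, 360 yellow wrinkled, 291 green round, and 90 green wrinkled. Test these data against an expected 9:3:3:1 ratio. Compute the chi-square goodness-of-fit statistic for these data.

25.732

Under the 9:3:3:1 hypothesis (Σ ratio = 16, N = 1526):
  yellow round: 1526 × 9/16 = 858.375
  yellow wrinkled: 1526 × 3/16 = 286.125
  green round: 1526 × 3/16 = 286.125
  green wrinkled: 1526 × 1/16 = 95.375
χ² = Σ (O − E)² / E
  yellow round: (785 − 858.375)² / 858.375 = 6.2722
  yellow wrinkled: (360 − 286.125)² / 286.125 = 19.0739
  green round: (291 − 286.125)² / 286.125 = 0.0831
  green wrinkled: (90 − 95.375)² / 95.375 = 0.3029
χ² = 6.2722 + 19.0739 + 0.0831 + 0.3029 = 25.7321 ≈ 25.732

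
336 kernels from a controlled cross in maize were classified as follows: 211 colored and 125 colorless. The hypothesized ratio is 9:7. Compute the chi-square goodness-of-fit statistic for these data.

5.853

Expected counts for N = 336 under a 9:7 ratio (total parts = 16):
  colored: 336 × 9/16 = 189
  colorless: 336 × 7/16 = 147
χ² = Σ (O − E)² / E
  colored: (211 − 189)² / 189 = 2.5608
  colorless: (125 − 147)² / 147 = 3.2925
χ² = 2.5608 + 3.2925 = 5.8533 ≈ 5.853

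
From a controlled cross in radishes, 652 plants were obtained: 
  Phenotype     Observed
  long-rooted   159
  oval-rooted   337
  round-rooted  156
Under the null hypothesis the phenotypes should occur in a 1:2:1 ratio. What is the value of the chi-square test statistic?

0.770

The 1:2:1 ratio has 4 parts, so with N = 652 the expected counts are:
  long-rooted: 652 × 1/4 = 163
  oval-rooted: 652 × 2/4 = 326
  round-rooted: 652 × 1/4 = 163
χ² = Σ (O − E)² / E
  long-rooted: (159 − 163)² / 163 = 0.0982
  oval-rooted: (337 − 326)² / 326 = 0.3712
  round-rooted: (156 − 163)² / 163 = 0.3006
χ² = 0.0982 + 0.3712 + 0.3006 = 0.770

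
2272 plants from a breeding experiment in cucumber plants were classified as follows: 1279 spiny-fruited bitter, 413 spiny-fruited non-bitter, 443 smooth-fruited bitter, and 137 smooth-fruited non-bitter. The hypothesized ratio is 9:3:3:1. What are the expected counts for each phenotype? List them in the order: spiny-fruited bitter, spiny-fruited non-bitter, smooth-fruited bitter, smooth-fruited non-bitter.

1278, 426, 426, 142

The 9:3:3:1 ratio has 16 parts, so with N = 2272 the expected counts are:
  spiny-fruited bitter: 2272 × 9/16 = 1278
  spiny-fruited non-bitter: 2272 × 3/16 = 426
  smooth-fruited bitter: 2272 × 3/16 = 426
  smooth-fruited non-bitter: 2272 × 1/16 = 142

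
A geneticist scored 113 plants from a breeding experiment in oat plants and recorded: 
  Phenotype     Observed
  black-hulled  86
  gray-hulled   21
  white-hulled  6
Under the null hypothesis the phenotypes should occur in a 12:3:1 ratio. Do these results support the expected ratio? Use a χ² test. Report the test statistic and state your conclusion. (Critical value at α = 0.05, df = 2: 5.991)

Under the 12:3:1 hypothesis (Σ ratio = 16, N = 113):
  black-hulled: 113 × 12/16 = 84.75
  gray-hulled: 113 × 3/16 = 21.1875
  white-hulled: 113 × 1/16 = 7.0625
χ² = Σ (O − E)² / E
  black-hulled: (86 − 84.75)² / 84.75 = 0.0184
  gray-hulled: (21 − 21.1875)² / 21.1875 = 0.0017
  white-hulled: (6 − 7.0625)² / 7.0625 = 0.1598
χ² = 0.0184 + 0.0017 + 0.1598 = 0.1799 ≈ 0.180
Degrees of freedom = 3 − 1 = 2; critical value at α = 0.05 is 5.991.
Since 0.180 < 5.991, we fail to reject the null hypothesis — the data are consistent with the 12:3:1 ratio.

0.180; consistent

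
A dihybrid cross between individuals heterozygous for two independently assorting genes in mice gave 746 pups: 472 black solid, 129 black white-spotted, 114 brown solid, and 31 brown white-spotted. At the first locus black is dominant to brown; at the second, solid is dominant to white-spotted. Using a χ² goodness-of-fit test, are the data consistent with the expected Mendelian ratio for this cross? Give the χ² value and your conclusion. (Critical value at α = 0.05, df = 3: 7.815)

17.405; not consistent

A dihybrid F₂ with independent assortment and complete dominance at both loci gives a 9:3:3:1 phenotypic ratio.
Expected counts for N = 746 under a 9:3:3:1 ratio (total parts = 16):
  black solid: 746 × 9/16 = 419.625
  black white-spotted: 746 × 3/16 = 139.875
  brown solid: 746 × 3/16 = 139.875
  brown white-spotted: 746 × 1/16 = 46.625
χ² = Σ (O − E)² / E
  black solid: (472 − 419.625)² / 419.625 = 6.5371
  black white-spotted: (129 − 139.875)² / 139.875 = 0.8455
  brown solid: (114 − 139.875)² / 139.875 = 4.7865
  brown white-spotted: (31 − 46.625)² / 46.625 = 5.2363
χ² = 6.5371 + 0.8455 + 4.7865 + 5.2363 = 17.4054 ≈ 17.405
Degrees of freedom = 4 − 1 = 3; critical value at α = 0.05 is 7.815.
Since 17.405 > 7.815, we reject the null hypothesis — the data do not fit the 9:3:3:1 ratio.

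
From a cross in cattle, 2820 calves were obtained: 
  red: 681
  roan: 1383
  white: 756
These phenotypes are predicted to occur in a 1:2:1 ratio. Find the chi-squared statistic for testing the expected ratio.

5.023

Total ratio parts = 4. Expected numbers out of 2820:
  red: 2820 × 1/4 = 705
  roan: 2820 × 2/4 = 1410
  white: 2820 × 1/4 = 705
χ² = Σ (O − E)² / E
  red: (681 − 705)² / 705 = 0.8170
  roan: (1383 − 1410)² / 1410 = 0.5170
  white: (756 − 705)² / 705 = 3.6894
χ² = 0.8170 + 0.5170 + 3.6894 = 5.0234 ≈ 5.023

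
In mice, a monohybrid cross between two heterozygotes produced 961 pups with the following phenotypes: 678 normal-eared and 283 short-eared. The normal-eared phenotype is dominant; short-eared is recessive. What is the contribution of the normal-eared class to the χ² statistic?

2.536

For a monohybrid cross between heterozygotes with complete dominance, the expected phenotypic ratio is 3:1.
Expected counts for N = 961 under a 3:1 ratio (total parts = 4):
  normal-eared: 961 × 3/4 = 720.75
  short-eared: 961 × 1/4 = 240.25
Contribution of normal-eared: (678 − 720.75)² / 720.75 = 2.5356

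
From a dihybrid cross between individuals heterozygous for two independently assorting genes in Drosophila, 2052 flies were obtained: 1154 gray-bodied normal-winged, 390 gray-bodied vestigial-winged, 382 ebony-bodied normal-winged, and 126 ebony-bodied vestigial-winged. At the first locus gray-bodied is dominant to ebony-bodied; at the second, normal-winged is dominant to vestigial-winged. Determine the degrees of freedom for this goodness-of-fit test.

A dihybrid F₂ with independent assortment and complete dominance at both loci gives a 9:3:3:1 phenotypic ratio.
A goodness-of-fit test with 4 phenotype classes has df = 4 − 1 = 3.

3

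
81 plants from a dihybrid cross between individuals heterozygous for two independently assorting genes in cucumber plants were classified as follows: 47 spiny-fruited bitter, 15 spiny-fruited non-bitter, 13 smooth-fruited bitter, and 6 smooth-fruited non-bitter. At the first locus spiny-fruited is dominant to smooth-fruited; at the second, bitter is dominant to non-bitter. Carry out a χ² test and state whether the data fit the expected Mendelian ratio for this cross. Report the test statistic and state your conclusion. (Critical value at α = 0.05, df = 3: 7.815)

0.536; consistent

A dihybrid F₂ with independent assortment and complete dominance at both loci gives a 9:3:3:1 phenotypic ratio.
Under the 9:3:3:1 hypothesis (Σ ratio = 16, N = 81):
  spiny-fruited bitter: 81 × 9/16 = 45.5625
  spiny-fruited non-bitter: 81 × 3/16 = 15.1875
  smooth-fruited bitter: 81 × 3/16 = 15.1875
  smooth-fruited non-bitter: 81 × 1/16 = 5.0625
χ² = Σ (O − E)² / E
  spiny-fruited bitter: (47 − 45.5625)² / 45.5625 = 0.0454
  spiny-fruited non-bitter: (15 − 15.1875)² / 15.1875 = 0.0023
  smooth-fruited bitter: (13 − 15.1875)² / 15.1875 = 0.3151
  smooth-fruited non-bitter: (6 − 5.0625)² / 5.0625 = 0.1736
χ² = 0.0454 + 0.0023 + 0.3151 + 0.1736 = 0.5364 ≈ 0.536
Degrees of freedom = 4 − 1 = 3; critical value at α = 0.05 is 7.815.
Since 0.536 < 7.815, we fail to reject the null hypothesis — the data are consistent with the 9:3:3:1 ratio.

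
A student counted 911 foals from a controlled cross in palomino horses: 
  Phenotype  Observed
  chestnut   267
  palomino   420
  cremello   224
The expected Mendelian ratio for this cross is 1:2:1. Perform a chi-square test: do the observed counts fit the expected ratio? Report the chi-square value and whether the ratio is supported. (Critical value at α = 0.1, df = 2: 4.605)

9.593; not consistent

The 1:2:1 ratio has 4 parts, so with N = 911 the expected counts are:
  chestnut: 911 × 1/4 = 227.75
  palomino: 911 × 2/4 = 455.5
  cremello: 911 × 1/4 = 227.75
χ² = Σ (O − E)² / E
  chestnut: (267 − 227.75)² / 227.75 = 6.7643
  palomino: (420 − 455.5)² / 455.5 = 2.7667
  cremello: (224 − 227.75)² / 227.75 = 0.0617
χ² = 6.7643 + 2.7667 + 0.0617 = 9.5927 ≈ 9.593
Degrees of freedom = 3 − 1 = 2; critical value at α = 0.1 is 4.605.
Since 9.593 > 4.605, we reject the null hypothesis — the data do not fit the 1:2:1 ratio.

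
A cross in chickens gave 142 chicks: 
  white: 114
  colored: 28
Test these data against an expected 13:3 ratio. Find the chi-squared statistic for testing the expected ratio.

0.087

The 13:3 ratio has 16 parts, so with N = 142 the expected counts are:
  white: 142 × 13/16 = 115.375
  colored: 142 × 3/16 = 26.625
χ² = Σ (O − E)² / E
  white: (114 − 115.375)² / 115.375 = 0.0164
  colored: (28 − 26.625)² / 26.625 = 0.0710
χ² = 0.0164 + 0.0710 = 0.0874 ≈ 0.087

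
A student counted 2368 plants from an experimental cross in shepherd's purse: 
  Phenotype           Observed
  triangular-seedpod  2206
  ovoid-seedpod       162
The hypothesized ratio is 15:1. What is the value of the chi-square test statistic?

1.413

Under the 15:1 hypothesis (Σ ratio = 16, N = 2368):
  triangular-seedpod: 2368 × 15/16 = 2220
  ovoid-seedpod: 2368 × 1/16 = 148
χ² = Σ (O − E)² / E
  triangular-seedpod: (2206 − 2220)² / 2220 = 0.0883
  ovoid-seedpod: (162 − 148)² / 148 = 1.3243
χ² = 0.0883 + 1.3243 = 1.4126 ≈ 1.413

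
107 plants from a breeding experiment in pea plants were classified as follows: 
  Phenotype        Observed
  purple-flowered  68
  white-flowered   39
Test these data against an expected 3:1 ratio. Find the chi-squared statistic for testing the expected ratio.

7.480

The 3:1 ratio has 4 parts, so with N = 107 the expected counts are:
  purple-flowered: 107 × 3/4 = 80.25
  white-flowered: 107 × 1/4 = 26.75
χ² = Σ (O − E)² / E
  purple-flowered: (68 − 80.25)² / 80.25 = 1.8699
  white-flowered: (39 − 26.75)² / 26.75 = 5.6098
χ² = 1.8699 + 5.6098 = 7.4797 ≈ 7.480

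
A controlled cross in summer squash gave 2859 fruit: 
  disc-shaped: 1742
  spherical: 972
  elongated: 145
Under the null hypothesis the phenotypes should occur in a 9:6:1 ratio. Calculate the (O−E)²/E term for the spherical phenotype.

The 9:6:1 ratio has 16 parts, so with N = 2859 the expected counts are:
  disc-shaped: 2859 × 9/16 = 1608.1875
  spherical: 2859 × 6/16 = 1072.125
  elongated: 2859 × 1/16 = 178.6875
Contribution of spherical: (972 − 1072.125)² / 1072.125 = 9.3506

9.351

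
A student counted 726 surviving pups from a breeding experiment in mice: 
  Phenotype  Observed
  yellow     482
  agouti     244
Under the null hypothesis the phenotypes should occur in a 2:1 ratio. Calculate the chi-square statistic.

Under the 2:1 hypothesis (Σ ratio = 3, N = 726):
  yellow: 726 × 2/3 = 484
  agouti: 726 × 1/3 = 242
χ² = Σ (O − E)² / E
  yellow: (482 − 484)² / 484 = 0.0083
  agouti: (244 − 242)² / 242 = 0.0165
χ² = 0.0083 + 0.0165 = 0.0248 ≈ 0.025

0.025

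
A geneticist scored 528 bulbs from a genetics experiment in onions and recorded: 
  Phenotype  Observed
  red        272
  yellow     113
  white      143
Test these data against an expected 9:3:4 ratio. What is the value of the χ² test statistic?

Expected counts for N = 528 under a 9:3:4 ratio (total parts = 16):
  red: 528 × 9/16 = 297
  yellow: 528 × 3/16 = 99
  white: 528 × 4/16 = 132
χ² = Σ (O − E)² / E
  red: (272 − 297)² / 297 = 2.1044
  yellow: (113 − 99)² / 99 = 1.9798
  white: (143 − 132)² / 132 = 0.9167
χ² = 2.1044 + 1.9798 + 0.9167 = 5.0009 ≈ 5.001

5.001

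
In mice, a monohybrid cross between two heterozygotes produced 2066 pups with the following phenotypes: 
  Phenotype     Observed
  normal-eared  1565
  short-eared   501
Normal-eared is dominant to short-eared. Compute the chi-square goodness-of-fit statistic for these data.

0.620

For a monohybrid cross between heterozygotes with complete dominance, the expected phenotypic ratio is 3:1.
The 3:1 ratio has 4 parts, so with N = 2066 the expected counts are:
  normal-eared: 2066 × 3/4 = 1549.5
  short-eared: 2066 × 1/4 = 516.5
χ² = Σ (O − E)² / E
  normal-eared: (1565 − 1549.5)² / 1549.5 = 0.1551
  short-eared: (501 − 516.5)² / 516.5 = 0.4652
χ² = 0.1551 + 0.4652 = 0.6203 ≈ 0.620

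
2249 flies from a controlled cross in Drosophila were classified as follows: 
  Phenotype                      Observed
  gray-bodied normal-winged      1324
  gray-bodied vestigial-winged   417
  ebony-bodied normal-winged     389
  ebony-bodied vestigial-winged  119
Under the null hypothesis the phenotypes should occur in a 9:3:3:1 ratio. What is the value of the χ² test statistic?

The 9:3:3:1 ratio has 16 parts, so with N = 2249 the expected counts are:
  gray-bodied normal-winged: 2249 × 9/16 = 1265.0625
  gray-bodied vestigial-winged: 2249 × 3/16 = 421.6875
  ebony-bodied normal-winged: 2249 × 3/16 = 421.6875
  ebony-bodied vestigial-winged: 2249 × 1/16 = 140.5625
χ² = Σ (O − E)² / E
  gray-bodied normal-winged: (1324 − 1265.0625)² / 1265.0625 = 2.7458
  gray-bodied vestigial-winged: (417 − 421.6875)² / 421.6875 = 0.0521
  ebony-bodied normal-winged: (389 − 421.6875)² / 421.6875 = 2.5338
  ebony-bodied vestigial-winged: (119 − 140.5625)² / 140.5625 = 3.3077
χ² = 2.7458 + 0.0521 + 2.5338 + 3.3077 = 8.6394 ≈ 8.639

8.639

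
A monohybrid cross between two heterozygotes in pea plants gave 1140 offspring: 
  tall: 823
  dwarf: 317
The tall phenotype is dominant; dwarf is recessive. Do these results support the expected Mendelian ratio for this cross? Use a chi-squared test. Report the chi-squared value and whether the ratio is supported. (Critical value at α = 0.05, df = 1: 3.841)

For a monohybrid cross between heterozygotes with complete dominance, the expected phenotypic ratio is 3:1.
Under the 3:1 hypothesis (Σ ratio = 4, N = 1140):
  tall: 1140 × 3/4 = 855
  dwarf: 1140 × 1/4 = 285
χ² = Σ (O − E)² / E
  tall: (823 − 855)² / 855 = 1.1977
  dwarf: (317 − 285)² / 285 = 3.5930
χ² = 1.1977 + 3.5930 = 4.7907 ≈ 4.791
Degrees of freedom = 2 − 1 = 1; critical value at α = 0.05 is 3.841.
Since 4.791 > 3.841, we reject the null hypothesis — the data do not fit the 3:1 ratio.

4.791; not consistent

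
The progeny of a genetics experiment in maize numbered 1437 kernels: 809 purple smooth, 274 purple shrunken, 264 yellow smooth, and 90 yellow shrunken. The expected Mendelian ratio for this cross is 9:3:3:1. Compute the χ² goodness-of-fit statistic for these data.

The 9:3:3:1 ratio has 16 parts, so with N = 1437 the expected counts are:
  purple smooth: 1437 × 9/16 = 808.3125
  purple shrunken: 1437 × 3/16 = 269.4375
  yellow smooth: 1437 × 3/16 = 269.4375
  yellow shrunken: 1437 × 1/16 = 89.8125
χ² = Σ (O − E)² / E
  purple smooth: (809 − 808.3125)² / 808.3125 = 0.0006
  purple shrunken: (274 − 269.4375)² / 269.4375 = 0.0773
  yellow smooth: (264 − 269.4375)² / 269.4375 = 0.1097
  yellow shrunken: (90 − 89.8125)² / 89.8125 = 0.0004
χ² = 0.0006 + 0.0773 + 0.1097 + 0.0004 = 0.188

0.188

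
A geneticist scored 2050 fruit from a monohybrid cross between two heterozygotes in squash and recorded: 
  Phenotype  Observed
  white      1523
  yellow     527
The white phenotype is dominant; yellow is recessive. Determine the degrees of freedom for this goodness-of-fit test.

1

For a monohybrid cross between heterozygotes with complete dominance, the expected phenotypic ratio is 3:1.
A goodness-of-fit test with 2 phenotype classes has df = 2 − 1 = 1.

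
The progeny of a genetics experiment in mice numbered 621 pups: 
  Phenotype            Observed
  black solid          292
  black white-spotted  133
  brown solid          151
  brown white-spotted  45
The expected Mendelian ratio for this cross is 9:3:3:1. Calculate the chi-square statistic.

Under the 9:3:3:1 hypothesis (Σ ratio = 16, N = 621):
  black solid: 621 × 9/16 = 349.3125
  black white-spotted: 621 × 3/16 = 116.4375
  brown solid: 621 × 3/16 = 116.4375
  brown white-spotted: 621 × 1/16 = 38.8125
χ² = Σ (O − E)² / E
  black solid: (292 − 349.3125)² / 349.3125 = 9.4034
  black white-spotted: (133 − 116.4375)² / 116.4375 = 2.3559
  brown solid: (151 − 116.4375)² / 116.4375 = 10.2593
  brown white-spotted: (45 − 38.8125)² / 38.8125 = 0.9864
χ² = 9.4034 + 2.3559 + 10.2593 + 0.9864 = 23.005

23.005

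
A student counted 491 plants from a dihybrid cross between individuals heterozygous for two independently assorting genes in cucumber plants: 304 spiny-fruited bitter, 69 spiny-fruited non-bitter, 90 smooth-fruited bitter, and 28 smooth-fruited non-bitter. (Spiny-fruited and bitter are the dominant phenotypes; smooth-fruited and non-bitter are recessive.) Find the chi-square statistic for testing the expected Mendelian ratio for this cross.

A dihybrid F₂ with independent assortment and complete dominance at both loci gives a 9:3:3:1 phenotypic ratio.
Under the 9:3:3:1 hypothesis (Σ ratio = 16, N = 491):
  spiny-fruited bitter: 491 × 9/16 = 276.1875
  spiny-fruited non-bitter: 491 × 3/16 = 92.0625
  smooth-fruited bitter: 491 × 3/16 = 92.0625
  smooth-fruited non-bitter: 491 × 1/16 = 30.6875
χ² = Σ (O − E)² / E
  spiny-fruited bitter: (304 − 276.1875)² / 276.1875 = 2.8008
  spiny-fruited non-bitter: (69 − 92.0625)² / 92.0625 = 5.7774
  smooth-fruited bitter: (90 − 92.0625)² / 92.0625 = 0.0462
  smooth-fruited non-bitter: (28 − 30.6875)² / 30.6875 = 0.2354
χ² = 2.8008 + 5.7774 + 0.0462 + 0.2354 = 8.8598 ≈ 8.860

8.860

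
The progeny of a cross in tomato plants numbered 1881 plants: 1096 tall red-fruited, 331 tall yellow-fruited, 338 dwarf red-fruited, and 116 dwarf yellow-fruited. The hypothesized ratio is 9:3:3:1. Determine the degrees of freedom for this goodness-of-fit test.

3

A goodness-of-fit test with 4 phenotype classes has df = 4 − 1 = 3.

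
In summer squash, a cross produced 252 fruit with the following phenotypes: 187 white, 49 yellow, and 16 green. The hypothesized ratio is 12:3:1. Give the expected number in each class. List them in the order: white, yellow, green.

Under the 12:3:1 hypothesis (Σ ratio = 16, N = 252):
  white: 252 × 12/16 = 189
  yellow: 252 × 3/16 = 47.25
  green: 252 × 1/16 = 15.75

189, 47.25, 15.75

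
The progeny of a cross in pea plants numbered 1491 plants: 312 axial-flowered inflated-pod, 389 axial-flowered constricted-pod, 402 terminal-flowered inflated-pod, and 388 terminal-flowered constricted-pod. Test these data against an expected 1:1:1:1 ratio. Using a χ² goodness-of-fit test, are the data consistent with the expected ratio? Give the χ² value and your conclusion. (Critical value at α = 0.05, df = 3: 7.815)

Under the 1:1:1:1 hypothesis (Σ ratio = 4, N = 1491):
  axial-flowered inflated-pod: 1491 × 1/4 = 372.75
  axial-flowered constricted-pod: 1491 × 1/4 = 372.75
  terminal-flowered inflated-pod: 1491 × 1/4 = 372.75
  terminal-flowered constricted-pod: 1491 × 1/4 = 372.75
χ² = Σ (O − E)² / E
  axial-flowered inflated-pod: (312 − 372.75)² / 372.75 = 9.9009
  axial-flowered constricted-pod: (389 − 372.75)² / 372.75 = 0.7084
  terminal-flowered inflated-pod: (402 − 372.75)² / 372.75 = 2.2953
  terminal-flowered constricted-pod: (388 − 372.75)² / 372.75 = 0.6239
χ² = 9.9009 + 0.7084 + 2.2953 + 0.6239 = 13.5285 ≈ 13.529
Degrees of freedom = 4 − 1 = 3; critical value at α = 0.05 is 7.815.
Since 13.529 > 7.815, we reject the null hypothesis — the data do not fit the 1:1:1:1 ratio.

13.529; not consistent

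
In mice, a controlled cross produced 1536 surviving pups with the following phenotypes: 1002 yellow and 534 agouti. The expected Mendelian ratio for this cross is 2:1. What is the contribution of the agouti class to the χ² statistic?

Total ratio parts = 3. Expected numbers out of 1536:
  yellow: 1536 × 2/3 = 1024
  agouti: 1536 × 1/3 = 512
Contribution of agouti: (534 − 512)² / 512 = 0.9453

0.945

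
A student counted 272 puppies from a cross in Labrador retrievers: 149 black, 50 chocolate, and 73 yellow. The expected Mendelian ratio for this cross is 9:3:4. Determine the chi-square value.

Expected counts for N = 272 under a 9:3:4 ratio (total parts = 16):
  black: 272 × 9/16 = 153
  chocolate: 272 × 3/16 = 51
  yellow: 272 × 4/16 = 68
χ² = Σ (O − E)² / E
  black: (149 − 153)² / 153 = 0.1046
  chocolate: (50 − 51)² / 51 = 0.0196
  yellow: (73 − 68)² / 68 = 0.3676
χ² = 0.1046 + 0.0196 + 0.3676 = 0.4918 ≈ 0.492

0.492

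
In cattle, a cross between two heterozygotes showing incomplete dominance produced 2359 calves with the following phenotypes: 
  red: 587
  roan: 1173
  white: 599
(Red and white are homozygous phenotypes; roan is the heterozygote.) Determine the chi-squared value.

0.194

With incomplete dominance, a heterozygote × heterozygote cross gives a 1:2:1 phenotypic ratio.
The 1:2:1 ratio has 4 parts, so with N = 2359 the expected counts are:
  red: 2359 × 1/4 = 589.75
  roan: 2359 × 2/4 = 1179.5
  white: 2359 × 1/4 = 589.75
χ² = Σ (O − E)² / E
  red: (587 − 589.75)² / 589.75 = 0.0128
  roan: (1173 − 1179.5)² / 1179.5 = 0.0358
  white: (599 − 589.75)² / 589.75 = 0.1451
χ² = 0.0128 + 0.0358 + 0.1451 = 0.1937 ≈ 0.194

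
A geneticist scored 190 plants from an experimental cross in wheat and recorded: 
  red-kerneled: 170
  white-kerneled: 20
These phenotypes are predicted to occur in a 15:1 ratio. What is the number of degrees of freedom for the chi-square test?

A goodness-of-fit test with 2 phenotype classes has df = 2 − 1 = 1.

1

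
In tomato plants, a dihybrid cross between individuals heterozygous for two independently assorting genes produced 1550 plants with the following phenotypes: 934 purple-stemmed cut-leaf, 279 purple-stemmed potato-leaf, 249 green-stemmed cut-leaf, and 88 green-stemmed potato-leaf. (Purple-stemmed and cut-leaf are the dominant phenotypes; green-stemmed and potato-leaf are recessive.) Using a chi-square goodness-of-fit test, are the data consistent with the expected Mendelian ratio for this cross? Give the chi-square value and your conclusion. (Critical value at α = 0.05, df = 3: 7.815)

A dihybrid F₂ with independent assortment and complete dominance at both loci gives a 9:3:3:1 phenotypic ratio.
Total ratio parts = 16. Expected numbers out of 1550:
  purple-stemmed cut-leaf: 1550 × 9/16 = 871.875
  purple-stemmed potato-leaf: 1550 × 3/16 = 290.625
  green-stemmed cut-leaf: 1550 × 3/16 = 290.625
  green-stemmed potato-leaf: 1550 × 1/16 = 96.875
χ² = Σ (O − E)² / E
  purple-stemmed cut-leaf: (934 − 871.875)² / 871.875 = 4.4267
  purple-stemmed potato-leaf: (279 − 290.625)² / 290.625 = 0.4650
  green-stemmed cut-leaf: (249 − 290.625)² / 290.625 = 5.9618
  green-stemmed potato-leaf: (88 − 96.875)² / 96.875 = 0.8131
χ² = 4.4267 + 0.4650 + 5.9618 + 0.8131 = 11.6666 ≈ 11.667
Degrees of freedom = 4 − 1 = 3; critical value at α = 0.05 is 7.815.
Since 11.667 > 7.815, we reject the null hypothesis — the data do not fit the 9:3:3:1 ratio.

11.667; not consistent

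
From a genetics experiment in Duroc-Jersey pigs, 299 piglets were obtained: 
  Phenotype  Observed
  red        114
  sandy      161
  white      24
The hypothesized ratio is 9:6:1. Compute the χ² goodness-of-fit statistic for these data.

Total ratio parts = 16. Expected numbers out of 299:
  red: 299 × 9/16 = 168.1875
  sandy: 299 × 6/16 = 112.125
  white: 299 × 1/16 = 18.6875
χ² = Σ (O − E)² / E
  red: (114 − 168.1875)² / 168.1875 = 17.4584
  sandy: (161 − 112.125)² / 112.125 = 21.3045
  white: (24 − 18.6875)² / 18.6875 = 1.5102
χ² = 17.4584 + 21.3045 + 1.5102 = 40.2731 ≈ 40.273

40.273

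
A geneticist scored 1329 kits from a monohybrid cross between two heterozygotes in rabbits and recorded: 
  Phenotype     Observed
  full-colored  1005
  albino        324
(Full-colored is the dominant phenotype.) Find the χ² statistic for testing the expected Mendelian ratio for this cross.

0.273

For a monohybrid cross between heterozygotes with complete dominance, the expected phenotypic ratio is 3:1.
Under the 3:1 hypothesis (Σ ratio = 4, N = 1329):
  full-colored: 1329 × 3/4 = 996.75
  albino: 1329 × 1/4 = 332.25
χ² = Σ (O − E)² / E
  full-colored: (1005 − 996.75)² / 996.75 = 0.0683
  albino: (324 − 332.25)² / 332.25 = 0.2049
χ² = 0.0683 + 0.2049 = 0.2732 ≈ 0.273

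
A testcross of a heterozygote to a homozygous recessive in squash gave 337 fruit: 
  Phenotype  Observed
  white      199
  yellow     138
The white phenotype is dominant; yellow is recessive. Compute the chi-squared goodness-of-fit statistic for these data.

A testcross of a heterozygote (Aa × aa) gives a 1:1 phenotypic ratio.
Expected counts for N = 337 under a 1:1 ratio (total parts = 2):
  white: 337 × 1/2 = 168.5
  yellow: 337 × 1/2 = 168.5
χ² = Σ (O − E)² / E
  white: (199 − 168.5)² / 168.5 = 5.5208
  yellow: (138 − 168.5)² / 168.5 = 5.5208
χ² = 5.5208 + 5.5208 = 11.0416 ≈ 11.042

11.042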